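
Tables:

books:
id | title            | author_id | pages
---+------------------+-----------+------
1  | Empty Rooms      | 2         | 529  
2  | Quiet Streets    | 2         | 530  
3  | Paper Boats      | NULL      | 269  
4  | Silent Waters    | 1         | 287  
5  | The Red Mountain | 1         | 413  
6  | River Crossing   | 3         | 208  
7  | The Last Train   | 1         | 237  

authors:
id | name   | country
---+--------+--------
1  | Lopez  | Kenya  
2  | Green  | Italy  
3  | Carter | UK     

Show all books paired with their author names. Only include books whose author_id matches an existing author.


INNER JOIN keeps only books rows whose author_id matches an id in authors. Walk through each book:
  - book 1 (Empty Rooms): author_id=2 -> matches Green
  - book 2 (Quiet Streets): author_id=2 -> matches Green
  - book 3 (Paper Boats): author_id=NULL, no match -> dropped
  - book 4 (Silent Waters): author_id=1 -> matches Lopez
  - book 5 (The Red Mountain): author_id=1 -> matches Lopez
  - book 6 (River Crossing): author_id=3 -> matches Carter
  - book 7 (The Last Train): author_id=1 -> matches Lopez
So 1 of 7 rows is dropped.

SQL:
SELECT a.title, b.name AS author
FROM books a
INNER JOIN authors b ON a.author_id = b.id

Result:
title            | author
-----------------+-------
Empty Rooms      | Green 
Quiet Streets    | Green 
Silent Waters    | Lopez 
The Red Mountain | Lopez 
River Crossing   | Carter
The Last Train   | Lopez 


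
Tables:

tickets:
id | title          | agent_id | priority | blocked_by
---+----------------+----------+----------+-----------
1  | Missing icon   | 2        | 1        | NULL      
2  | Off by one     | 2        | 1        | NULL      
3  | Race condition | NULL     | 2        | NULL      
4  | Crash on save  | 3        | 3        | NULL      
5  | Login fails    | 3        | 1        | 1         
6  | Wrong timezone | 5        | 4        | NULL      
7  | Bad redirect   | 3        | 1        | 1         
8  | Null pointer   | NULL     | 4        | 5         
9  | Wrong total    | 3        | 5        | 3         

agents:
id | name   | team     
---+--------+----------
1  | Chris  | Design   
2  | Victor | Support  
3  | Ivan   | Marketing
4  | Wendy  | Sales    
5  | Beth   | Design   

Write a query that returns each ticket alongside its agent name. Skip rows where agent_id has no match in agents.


INNER JOIN keeps only tickets rows whose agent_id matches an id in agents. Walk through each ticket:
  - ticket 1 (Missing icon): agent_id=2 -> matches Victor
  - ticket 2 (Off by one): agent_id=2 -> matches Victor
  - ticket 3 (Race condition): agent_id=NULL, no match -> dropped
  - ticket 4 (Crash on save): agent_id=3 -> matches Ivan
  - ticket 5 (Login fails): agent_id=3 -> matches Ivan
  - ticket 6 (Wrong timezone): agent_id=5 -> matches Beth
  - ticket 7 (Bad redirect): agent_id=3 -> matches Ivan
  - ticket 8 (Null pointer): agent_id=NULL, no match -> dropped
  - ticket 9 (Wrong total): agent_id=3 -> matches Ivan
So 2 of 9 rows are dropped.

SQL:
SELECT a.title, b.name AS agent
FROM tickets a
INNER JOIN agents b ON a.agent_id = b.id

Result:
title          | agent 
---------------+-------
Missing icon   | Victor
Off by one     | Victor
Crash on save  | Ivan  
Login fails    | Ivan  
Wrong timezone | Beth  
Bad redirect   | Ivan  
Wrong total    | Ivan  


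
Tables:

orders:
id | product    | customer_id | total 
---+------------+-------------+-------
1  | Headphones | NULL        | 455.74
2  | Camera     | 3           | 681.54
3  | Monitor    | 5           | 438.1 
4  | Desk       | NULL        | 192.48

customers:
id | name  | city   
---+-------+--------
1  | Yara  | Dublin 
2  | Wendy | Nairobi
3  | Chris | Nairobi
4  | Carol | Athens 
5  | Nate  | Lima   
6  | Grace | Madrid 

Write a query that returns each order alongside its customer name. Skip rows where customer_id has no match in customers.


INNER JOIN keeps only orders rows whose customer_id matches an id in customers. Walk through each order:
  - order 1 (Headphones): customer_id=NULL, no match -> dropped
  - order 2 (Camera): customer_id=3 -> matches Chris
  - order 3 (Monitor): customer_id=5 -> matches Nate
  - order 4 (Desk): customer_id=NULL, no match -> dropped
So 2 of 4 rows are dropped.

SQL:
SELECT a.product, b.name AS customer
FROM orders a
INNER JOIN customers b ON a.customer_id = b.id

Result:
product | customer
--------+---------
Camera  | Chris   
Monitor | Nate    


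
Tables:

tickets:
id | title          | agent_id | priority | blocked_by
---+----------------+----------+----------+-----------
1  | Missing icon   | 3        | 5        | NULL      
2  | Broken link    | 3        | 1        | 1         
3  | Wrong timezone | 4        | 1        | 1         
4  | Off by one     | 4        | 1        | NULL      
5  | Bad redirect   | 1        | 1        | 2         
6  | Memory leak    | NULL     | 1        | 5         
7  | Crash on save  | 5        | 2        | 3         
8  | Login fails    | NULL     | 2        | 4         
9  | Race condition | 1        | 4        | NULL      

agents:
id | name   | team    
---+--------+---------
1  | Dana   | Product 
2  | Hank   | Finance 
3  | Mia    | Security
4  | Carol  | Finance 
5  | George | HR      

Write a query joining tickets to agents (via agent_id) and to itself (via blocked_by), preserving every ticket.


Two LEFT JOINs from the same base table tickets: one to agents via agent_id, one to tickets itself via blocked_by. Both are LEFT so every ticket is preserved.
Match against agents:
  - ticket 1 (Missing icon): agent_id=3 -> matches Mia
  - ticket 2 (Broken link): agent_id=3 -> matches Mia
  - ticket 3 (Wrong timezone): agent_id=4 -> matches Carol
  - ticket 4 (Off by one): agent_id=4 -> matches Carol
  - ticket 5 (Bad redirect): agent_id=1 -> matches Dana
  - ticket 6 (Memory leak): agent_id=NULL, no match -> kept with NULL
  - ticket 7 (Crash on save): agent_id=5 -> matches George
  - ticket 8 (Login fails): agent_id=NULL, no match -> kept with NULL
  - ticket 9 (Race condition): agent_id=1 -> matches Dana
Match against tickets (self):
  - ticket 1 (Missing icon): blocked_by=NULL -> NULL
  - ticket 2 (Broken link): blocked_by=1 -> Missing icon
  - ticket 3 (Wrong timezone): blocked_by=1 -> Missing icon
  - ticket 4 (Off by one): blocked_by=NULL -> NULL
  - ticket 5 (Bad redirect): blocked_by=2 -> Broken link
  - ticket 6 (Memory leak): blocked_by=5 -> Bad redirect
  - ticket 7 (Crash on save): blocked_by=3 -> Wrong timezone
  - ticket 8 (Login fails): blocked_by=4 -> Off by one
  - ticket 9 (Race condition): blocked_by=NULL -> NULL

SQL:
SELECT a.title, b.name AS agent, c.title AS blocked_by
FROM tickets a
LEFT JOIN agents b ON a.agent_id = b.id
LEFT JOIN tickets c ON a.blocked_by = c.id

Result:
title          | agent  | blocked_by    
---------------+--------+---------------
Missing icon   | Mia    | NULL          
Broken link    | Mia    | Missing icon  
Wrong timezone | Carol  | Missing icon  
Off by one     | Carol  | NULL          
Bad redirect   | Dana   | Broken link   
Memory leak    | NULL   | Bad redirect  
Crash on save  | George | Wrong timezone
Login fails    | NULL   | Off by one    
Race condition | Dana   | NULL          


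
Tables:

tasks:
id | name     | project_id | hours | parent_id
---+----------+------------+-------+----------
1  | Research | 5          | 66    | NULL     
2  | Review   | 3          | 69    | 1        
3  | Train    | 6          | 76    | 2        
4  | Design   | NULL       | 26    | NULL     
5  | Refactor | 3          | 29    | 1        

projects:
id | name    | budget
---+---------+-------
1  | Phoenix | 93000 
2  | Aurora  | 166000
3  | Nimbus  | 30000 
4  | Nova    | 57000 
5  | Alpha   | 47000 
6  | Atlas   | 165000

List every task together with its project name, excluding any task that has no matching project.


INNER JOIN keeps only tasks rows whose project_id matches an id in projects. Walk through each task:
  - task 1 (Research): project_id=5 -> matches Alpha
  - task 2 (Review): project_id=3 -> matches Nimbus
  - task 3 (Train): project_id=6 -> matches Atlas
  - task 4 (Design): project_id=NULL, no match -> dropped
  - task 5 (Refactor): project_id=3 -> matches Nimbus
So 1 of 5 rows is dropped.

SQL:
SELECT a.name, b.name AS project
FROM tasks a
INNER JOIN projects b ON a.project_id = b.id

Result:
name     | project
---------+--------
Research | Alpha  
Review   | Nimbus 
Train    | Atlas  
Refactor | Nimbus 


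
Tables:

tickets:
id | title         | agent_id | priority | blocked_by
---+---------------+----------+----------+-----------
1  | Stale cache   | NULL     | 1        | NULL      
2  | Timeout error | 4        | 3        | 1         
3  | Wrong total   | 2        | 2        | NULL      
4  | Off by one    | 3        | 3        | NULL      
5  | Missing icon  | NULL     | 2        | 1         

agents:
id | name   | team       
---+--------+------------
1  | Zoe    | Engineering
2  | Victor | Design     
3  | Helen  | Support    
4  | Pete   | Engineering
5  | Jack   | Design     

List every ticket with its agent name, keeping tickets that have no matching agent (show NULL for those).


LEFT JOIN keeps every row from tickets (the left table); where agent_id has no match in agents, the agent columns become NULL. Walk through each ticket:
  - ticket 1 (Stale cache): agent_id=NULL, no match -> kept with NULL
  - ticket 2 (Timeout error): agent_id=4 -> matches Pete
  - ticket 3 (Wrong total): agent_id=2 -> matches Victor
  - ticket 4 (Off by one): agent_id=3 -> matches Helen
  - ticket 5 (Missing icon): agent_id=NULL, no match -> kept with NULL
All 5 rows appear; 2 have NULL agent.

SQL:
SELECT a.title, b.name AS agent
FROM tickets a
LEFT JOIN agents b ON a.agent_id = b.id

Result:
title         | agent 
--------------+-------
Stale cache   | NULL  
Timeout error | Pete  
Wrong total   | Victor
Off by one    | Helen 
Missing icon  | NULL  


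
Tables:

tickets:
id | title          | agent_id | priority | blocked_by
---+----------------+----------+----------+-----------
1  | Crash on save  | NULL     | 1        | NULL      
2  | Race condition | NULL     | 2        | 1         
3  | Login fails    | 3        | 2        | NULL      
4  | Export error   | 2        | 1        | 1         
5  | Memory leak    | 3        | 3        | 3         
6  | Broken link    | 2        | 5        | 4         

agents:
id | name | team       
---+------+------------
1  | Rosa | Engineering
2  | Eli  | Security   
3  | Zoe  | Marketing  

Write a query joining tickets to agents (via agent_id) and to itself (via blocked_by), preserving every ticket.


Two LEFT JOINs from the same base table tickets: one to agents via agent_id, one to tickets itself via blocked_by. Both are LEFT so every ticket is preserved.
Match against agents:
  - ticket 1 (Crash on save): agent_id=NULL, no match -> kept with NULL
  - ticket 2 (Race condition): agent_id=NULL, no match -> kept with NULL
  - ticket 3 (Login fails): agent_id=3 -> matches Zoe
  - ticket 4 (Export error): agent_id=2 -> matches Eli
  - ticket 5 (Memory leak): agent_id=3 -> matches Zoe
  - ticket 6 (Broken link): agent_id=2 -> matches Eli
Match against tickets (self):
  - ticket 1 (Crash on save): blocked_by=NULL -> NULL
  - ticket 2 (Race condition): blocked_by=1 -> Crash on save
  - ticket 3 (Login fails): blocked_by=NULL -> NULL
  - ticket 4 (Export error): blocked_by=1 -> Crash on save
  - ticket 5 (Memory leak): blocked_by=3 -> Login fails
  - ticket 6 (Broken link): blocked_by=4 -> Export error

SQL:
SELECT a.title, b.name AS agent, c.title AS blocked_by
FROM tickets a
LEFT JOIN agents b ON a.agent_id = b.id
LEFT JOIN tickets c ON a.blocked_by = c.id

Result:
title          | agent | blocked_by   
---------------+-------+--------------
Crash on save  | NULL  | NULL         
Race condition | NULL  | Crash on save
Login fails    | Zoe   | NULL         
Export error   | Eli   | Crash on save
Memory leak    | Zoe   | Login fails  
Broken link    | Eli   | Export error 


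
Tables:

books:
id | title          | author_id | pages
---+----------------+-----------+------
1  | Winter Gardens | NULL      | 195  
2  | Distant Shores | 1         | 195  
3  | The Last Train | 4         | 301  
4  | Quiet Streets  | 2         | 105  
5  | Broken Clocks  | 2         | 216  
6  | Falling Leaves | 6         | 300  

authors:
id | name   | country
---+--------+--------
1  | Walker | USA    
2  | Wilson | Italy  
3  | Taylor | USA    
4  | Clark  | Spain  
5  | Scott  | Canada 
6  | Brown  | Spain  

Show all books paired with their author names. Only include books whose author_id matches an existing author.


INNER JOIN keeps only books rows whose author_id matches an id in authors. Walk through each book:
  - book 1 (Winter Gardens): author_id=NULL, no match -> dropped
  - book 2 (Distant Shores): author_id=1 -> matches Walker
  - book 3 (The Last Train): author_id=4 -> matches Clark
  - book 4 (Quiet Streets): author_id=2 -> matches Wilson
  - book 5 (Broken Clocks): author_id=2 -> matches Wilson
  - book 6 (Falling Leaves): author_id=6 -> matches Brown
So 1 of 6 rows is dropped.

SQL:
SELECT a.title, b.name AS author
FROM books a
INNER JOIN authors b ON a.author_id = b.id

Result:
title          | author
---------------+-------
Distant Shores | Walker
The Last Train | Clark 
Quiet Streets  | Wilson
Broken Clocks  | Wilson
Falling Leaves | Brown 


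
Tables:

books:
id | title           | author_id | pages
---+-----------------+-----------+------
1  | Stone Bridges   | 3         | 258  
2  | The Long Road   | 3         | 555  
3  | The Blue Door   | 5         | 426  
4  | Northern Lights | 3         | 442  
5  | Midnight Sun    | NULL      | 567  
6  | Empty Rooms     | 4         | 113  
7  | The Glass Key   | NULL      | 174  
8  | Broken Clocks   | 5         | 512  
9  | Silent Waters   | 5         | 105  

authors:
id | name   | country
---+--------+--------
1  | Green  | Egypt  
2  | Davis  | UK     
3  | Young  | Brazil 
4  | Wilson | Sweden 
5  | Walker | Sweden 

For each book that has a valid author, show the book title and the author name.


INNER JOIN keeps only books rows whose author_id matches an id in authors. Walk through each book:
  - book 1 (Stone Bridges): author_id=3 -> matches Young
  - book 2 (The Long Road): author_id=3 -> matches Young
  - book 3 (The Blue Door): author_id=5 -> matches Walker
  - book 4 (Northern Lights): author_id=3 -> matches Young
  - book 5 (Midnight Sun): author_id=NULL, no match -> dropped
  - book 6 (Empty Rooms): author_id=4 -> matches Wilson
  - book 7 (The Glass Key): author_id=NULL, no match -> dropped
  - book 8 (Broken Clocks): author_id=5 -> matches Walker
  - book 9 (Silent Waters): author_id=5 -> matches Walker
So 2 of 9 rows are dropped.

SQL:
SELECT a.title, b.name AS author
FROM books a
INNER JOIN authors b ON a.author_id = b.id

Result:
title           | author
----------------+-------
Stone Bridges   | Young 
The Long Road   | Young 
The Blue Door   | Walker
Northern Lights | Young 
Empty Rooms     | Wilson
Broken Clocks   | Walker
Silent Waters   | Walker


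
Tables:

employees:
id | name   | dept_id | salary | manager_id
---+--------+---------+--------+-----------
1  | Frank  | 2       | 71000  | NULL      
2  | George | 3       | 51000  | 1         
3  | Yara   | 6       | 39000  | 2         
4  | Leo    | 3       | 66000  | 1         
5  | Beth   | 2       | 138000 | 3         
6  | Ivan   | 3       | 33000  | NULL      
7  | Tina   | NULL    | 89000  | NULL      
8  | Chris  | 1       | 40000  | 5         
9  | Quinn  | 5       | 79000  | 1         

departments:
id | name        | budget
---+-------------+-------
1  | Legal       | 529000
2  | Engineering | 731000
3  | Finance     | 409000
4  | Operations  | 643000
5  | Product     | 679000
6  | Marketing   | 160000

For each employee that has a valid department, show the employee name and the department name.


INNER JOIN keeps only employees rows whose dept_id matches an id in departments. Walk through each employee:
  - employee 1 (Frank): dept_id=2 -> matches Engineering
  - employee 2 (George): dept_id=3 -> matches Finance
  - employee 3 (Yara): dept_id=6 -> matches Marketing
  - employee 4 (Leo): dept_id=3 -> matches Finance
  - employee 5 (Beth): dept_id=2 -> matches Engineering
  - employee 6 (Ivan): dept_id=3 -> matches Finance
  - employee 7 (Tina): dept_id=NULL, no match -> dropped
  - employee 8 (Chris): dept_id=1 -> matches Legal
  - employee 9 (Quinn): dept_id=5 -> matches Product
So 1 of 9 rows is dropped.

SQL:
SELECT a.name, b.name AS department
FROM employees a
INNER JOIN departments b ON a.dept_id = b.id

Result:
name   | department 
-------+------------
Frank  | Engineering
George | Finance    
Yara   | Marketing  
Leo    | Finance    
Beth   | Engineering
Ivan   | Finance    
Chris  | Legal      
Quinn  | Product    


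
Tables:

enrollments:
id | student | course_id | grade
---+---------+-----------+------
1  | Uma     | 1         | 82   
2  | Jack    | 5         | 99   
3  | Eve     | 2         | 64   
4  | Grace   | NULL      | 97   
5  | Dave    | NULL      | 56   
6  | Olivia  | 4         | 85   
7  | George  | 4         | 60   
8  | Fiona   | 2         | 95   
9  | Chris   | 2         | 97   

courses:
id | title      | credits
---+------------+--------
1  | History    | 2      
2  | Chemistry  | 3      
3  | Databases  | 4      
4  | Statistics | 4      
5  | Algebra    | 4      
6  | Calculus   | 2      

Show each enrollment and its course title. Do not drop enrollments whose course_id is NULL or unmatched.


LEFT JOIN keeps every row from enrollments (the left table); where course_id has no match in courses, the course columns become NULL. Walk through each enrollment:
  - enrollment 1 (Uma): course_id=1 -> matches History
  - enrollment 2 (Jack): course_id=5 -> matches Algebra
  - enrollment 3 (Eve): course_id=2 -> matches Chemistry
  - enrollment 4 (Grace): course_id=NULL, no match -> kept with NULL
  - enrollment 5 (Dave): course_id=NULL, no match -> kept with NULL
  - enrollment 6 (Olivia): course_id=4 -> matches Statistics
  - enrollment 7 (George): course_id=4 -> matches Statistics
  - enrollment 8 (Fiona): course_id=2 -> matches Chemistry
  - enrollment 9 (Chris): course_id=2 -> matches Chemistry
All 9 rows appear; 2 have NULL course.

SQL:
SELECT a.student, b.title AS course
FROM enrollments a
LEFT JOIN courses b ON a.course_id = b.id

Result:
student | course    
--------+-----------
Uma     | History   
Jack    | Algebra   
Eve     | Chemistry 
Grace   | NULL      
Dave    | NULL      
Olivia  | Statistics
George  | Statistics
Fiona   | Chemistry 
Chris   | Chemistry 


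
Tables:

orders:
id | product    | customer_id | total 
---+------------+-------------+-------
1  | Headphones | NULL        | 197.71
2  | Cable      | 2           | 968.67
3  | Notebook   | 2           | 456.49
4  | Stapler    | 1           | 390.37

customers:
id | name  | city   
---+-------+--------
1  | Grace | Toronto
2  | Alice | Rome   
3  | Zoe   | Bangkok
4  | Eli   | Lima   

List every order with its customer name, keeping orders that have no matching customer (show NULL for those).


LEFT JOIN keeps every row from orders (the left table); where customer_id has no match in customers, the customer columns become NULL. Walk through each order:
  - order 1 (Headphones): customer_id=NULL, no match -> kept with NULL
  - order 2 (Cable): customer_id=2 -> matches Alice
  - order 3 (Notebook): customer_id=2 -> matches Alice
  - order 4 (Stapler): customer_id=1 -> matches Grace
All 4 rows appear; 1 has NULL customer.

SQL:
SELECT a.product, b.name AS customer
FROM orders a
LEFT JOIN customers b ON a.customer_id = b.id

Result:
product    | customer
-----------+---------
Headphones | NULL    
Cable      | Alice   
Notebook   | Alice   
Stapler    | Grace   


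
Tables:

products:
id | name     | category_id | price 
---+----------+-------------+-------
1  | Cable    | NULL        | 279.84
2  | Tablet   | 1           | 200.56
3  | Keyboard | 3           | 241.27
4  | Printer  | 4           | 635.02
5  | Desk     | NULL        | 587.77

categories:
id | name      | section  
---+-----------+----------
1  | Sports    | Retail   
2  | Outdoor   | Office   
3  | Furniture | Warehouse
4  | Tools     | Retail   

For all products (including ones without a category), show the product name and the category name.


LEFT JOIN keeps every row from products (the left table); where category_id has no match in categories, the category columns become NULL. Walk through each product:
  - product 1 (Cable): category_id=NULL, no match -> kept with NULL
  - product 2 (Tablet): category_id=1 -> matches Sports
  - product 3 (Keyboard): category_id=3 -> matches Furniture
  - product 4 (Printer): category_id=4 -> matches Tools
  - product 5 (Desk): category_id=NULL, no match -> kept with NULL
All 5 rows appear; 2 have NULL category.

SQL:
SELECT a.name, b.name AS category
FROM products a
LEFT JOIN categories b ON a.category_id = b.id

Result:
name     | category 
---------+----------
Cable    | NULL     
Tablet   | Sports   
Keyboard | Furniture
Printer  | Tools    
Desk     | NULL     


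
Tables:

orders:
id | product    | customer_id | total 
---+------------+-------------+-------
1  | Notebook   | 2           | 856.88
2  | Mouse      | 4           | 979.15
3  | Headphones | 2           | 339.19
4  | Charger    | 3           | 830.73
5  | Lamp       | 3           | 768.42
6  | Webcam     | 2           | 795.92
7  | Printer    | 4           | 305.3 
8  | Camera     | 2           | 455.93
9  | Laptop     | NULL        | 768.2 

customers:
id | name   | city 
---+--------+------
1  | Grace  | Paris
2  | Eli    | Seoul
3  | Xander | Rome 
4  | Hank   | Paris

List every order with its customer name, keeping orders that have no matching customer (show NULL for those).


LEFT JOIN keeps every row from orders (the left table); where customer_id has no match in customers, the customer columns become NULL. Walk through each order:
  - order 1 (Notebook): customer_id=2 -> matches Eli
  - order 2 (Mouse): customer_id=4 -> matches Hank
  - order 3 (Headphones): customer_id=2 -> matches Eli
  - order 4 (Charger): customer_id=3 -> matches Xander
  - order 5 (Lamp): customer_id=3 -> matches Xander
  - order 6 (Webcam): customer_id=2 -> matches Eli
  - order 7 (Printer): customer_id=4 -> matches Hank
  - order 8 (Camera): customer_id=2 -> matches Eli
  - order 9 (Laptop): customer_id=NULL, no match -> kept with NULL
All 9 rows appear; 1 has NULL customer.

SQL:
SELECT a.product, b.name AS customer
FROM orders a
LEFT JOIN customers b ON a.customer_id = b.id

Result:
product    | customer
-----------+---------
Notebook   | Eli     
Mouse      | Hank    
Headphones | Eli     
Charger    | Xander  
Lamp       | Xander  
Webcam     | Eli     
Printer    | Hank    
Camera     | Eli     
Laptop     | NULL    


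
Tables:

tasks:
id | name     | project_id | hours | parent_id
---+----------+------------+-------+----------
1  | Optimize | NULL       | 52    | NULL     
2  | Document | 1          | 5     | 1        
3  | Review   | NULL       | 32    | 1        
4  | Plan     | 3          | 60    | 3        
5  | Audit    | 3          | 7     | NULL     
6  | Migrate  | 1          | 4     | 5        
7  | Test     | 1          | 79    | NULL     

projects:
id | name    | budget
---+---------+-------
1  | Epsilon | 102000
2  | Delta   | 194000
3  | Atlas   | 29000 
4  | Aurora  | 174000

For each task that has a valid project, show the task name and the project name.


INNER JOIN keeps only tasks rows whose project_id matches an id in projects. Walk through each task:
  - task 1 (Optimize): project_id=NULL, no match -> dropped
  - task 2 (Document): project_id=1 -> matches Epsilon
  - task 3 (Review): project_id=NULL, no match -> dropped
  - task 4 (Plan): project_id=3 -> matches Atlas
  - task 5 (Audit): project_id=3 -> matches Atlas
  - task 6 (Migrate): project_id=1 -> matches Epsilon
  - task 7 (Test): project_id=1 -> matches Epsilon
So 2 of 7 rows are dropped.

SQL:
SELECT a.name, b.name AS project
FROM tasks a
INNER JOIN projects b ON a.project_id = b.id

Result:
name     | project
---------+--------
Document | Epsilon
Plan     | Atlas  
Audit    | Atlas  
Migrate  | Epsilon
Test     | Epsilon


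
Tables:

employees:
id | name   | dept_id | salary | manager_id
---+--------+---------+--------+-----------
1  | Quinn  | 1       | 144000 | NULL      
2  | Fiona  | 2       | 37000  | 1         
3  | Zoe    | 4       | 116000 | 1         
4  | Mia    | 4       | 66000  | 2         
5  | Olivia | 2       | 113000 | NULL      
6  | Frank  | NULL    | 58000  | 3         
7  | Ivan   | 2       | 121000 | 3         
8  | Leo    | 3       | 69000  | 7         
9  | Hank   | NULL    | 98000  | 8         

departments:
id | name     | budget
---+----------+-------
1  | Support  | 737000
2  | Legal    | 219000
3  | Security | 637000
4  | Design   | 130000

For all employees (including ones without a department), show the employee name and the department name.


LEFT JOIN keeps every row from employees (the left table); where dept_id has no match in departments, the department columns become NULL. Walk through each employee:
  - employee 1 (Quinn): dept_id=1 -> matches Support
  - employee 2 (Fiona): dept_id=2 -> matches Legal
  - employee 3 (Zoe): dept_id=4 -> matches Design
  - employee 4 (Mia): dept_id=4 -> matches Design
  - employee 5 (Olivia): dept_id=2 -> matches Legal
  - employee 6 (Frank): dept_id=NULL, no match -> kept with NULL
  - employee 7 (Ivan): dept_id=2 -> matches Legal
  - employee 8 (Leo): dept_id=3 -> matches Security
  - employee 9 (Hank): dept_id=NULL, no match -> kept with NULL
All 9 rows appear; 2 have NULL department.

SQL:
SELECT a.name, b.name AS department
FROM employees a
LEFT JOIN departments b ON a.dept_id = b.id

Result:
name   | department
-------+-----------
Quinn  | Support   
Fiona  | Legal     
Zoe    | Design    
Mia    | Design    
Olivia | Legal     
Frank  | NULL      
Ivan   | Legal     
Leo    | Security  
Hank   | NULL      


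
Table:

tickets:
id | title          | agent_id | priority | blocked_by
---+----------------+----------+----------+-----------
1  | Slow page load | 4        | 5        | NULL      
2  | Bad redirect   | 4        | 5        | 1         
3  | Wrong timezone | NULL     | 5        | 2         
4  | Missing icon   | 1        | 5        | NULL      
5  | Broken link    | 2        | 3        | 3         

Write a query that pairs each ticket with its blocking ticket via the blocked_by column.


This is a self-join: tickets is joined to a second copy of itself, matching each row's blocked_by to another row's id. Use LEFT JOIN so rows with blocked_by=NULL are kept.
  - ticket 1 (Slow page load): blocked_by=NULL -> NULL
  - ticket 2 (Bad redirect): blocked_by=1 -> Slow page load
  - ticket 3 (Wrong timezone): blocked_by=2 -> Bad redirect
  - ticket 4 (Missing icon): blocked_by=NULL -> NULL
  - ticket 5 (Broken link): blocked_by=3 -> Wrong timezone

SQL:
SELECT a.title AS item, b.title AS blocked_by
FROM tickets a
LEFT JOIN tickets b ON a.blocked_by = b.id

Result:
item           | blocked_by    
---------------+---------------
Slow page load | NULL          
Bad redirect   | Slow page load
Wrong timezone | Bad redirect  
Missing icon   | NULL          
Broken link    | Wrong timezone


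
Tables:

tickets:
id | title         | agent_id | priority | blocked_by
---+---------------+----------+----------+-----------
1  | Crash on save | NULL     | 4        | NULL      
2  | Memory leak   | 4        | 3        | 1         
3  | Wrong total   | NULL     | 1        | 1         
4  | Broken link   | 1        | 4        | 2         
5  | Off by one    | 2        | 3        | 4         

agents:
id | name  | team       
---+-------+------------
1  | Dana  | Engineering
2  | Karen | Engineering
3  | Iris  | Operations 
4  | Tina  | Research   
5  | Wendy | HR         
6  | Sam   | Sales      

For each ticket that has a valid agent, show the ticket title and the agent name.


INNER JOIN keeps only tickets rows whose agent_id matches an id in agents. Walk through each ticket:
  - ticket 1 (Crash on save): agent_id=NULL, no match -> dropped
  - ticket 2 (Memory leak): agent_id=4 -> matches Tina
  - ticket 3 (Wrong total): agent_id=NULL, no match -> dropped
  - ticket 4 (Broken link): agent_id=1 -> matches Dana
  - ticket 5 (Off by one): agent_id=2 -> matches Karen
So 2 of 5 rows are dropped.

SQL:
SELECT a.title, b.name AS agent
FROM tickets a
INNER JOIN agents b ON a.agent_id = b.id

Result:
title       | agent
------------+------
Memory leak | Tina 
Broken link | Dana 
Off by one  | Karen


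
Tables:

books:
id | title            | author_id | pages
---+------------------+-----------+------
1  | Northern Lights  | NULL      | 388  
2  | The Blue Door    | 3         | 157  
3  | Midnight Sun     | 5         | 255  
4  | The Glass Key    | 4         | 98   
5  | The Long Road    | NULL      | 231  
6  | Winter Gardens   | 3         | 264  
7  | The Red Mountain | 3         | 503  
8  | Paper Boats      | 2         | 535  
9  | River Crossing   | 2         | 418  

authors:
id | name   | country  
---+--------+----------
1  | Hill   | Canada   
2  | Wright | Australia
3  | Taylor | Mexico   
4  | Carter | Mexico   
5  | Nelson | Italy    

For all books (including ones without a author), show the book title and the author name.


LEFT JOIN keeps every row from books (the left table); where author_id has no match in authors, the author columns become NULL. Walk through each book:
  - book 1 (Northern Lights): author_id=NULL, no match -> kept with NULL
  - book 2 (The Blue Door): author_id=3 -> matches Taylor
  - book 3 (Midnight Sun): author_id=5 -> matches Nelson
  - book 4 (The Glass Key): author_id=4 -> matches Carter
  - book 5 (The Long Road): author_id=NULL, no match -> kept with NULL
  - book 6 (Winter Gardens): author_id=3 -> matches Taylor
  - book 7 (The Red Mountain): author_id=3 -> matches Taylor
  - book 8 (Paper Boats): author_id=2 -> matches Wright
  - book 9 (River Crossing): author_id=2 -> matches Wright
All 9 rows appear; 2 have NULL author.

SQL:
SELECT a.title, b.name AS author
FROM books a
LEFT JOIN authors b ON a.author_id = b.id

Result:
title            | author
-----------------+-------
Northern Lights  | NULL  
The Blue Door    | Taylor
Midnight Sun     | Nelson
The Glass Key    | Carter
The Long Road    | NULL  
Winter Gardens   | Taylor
The Red Mountain | Taylor
Paper Boats      | Wright
River Crossing   | Wright


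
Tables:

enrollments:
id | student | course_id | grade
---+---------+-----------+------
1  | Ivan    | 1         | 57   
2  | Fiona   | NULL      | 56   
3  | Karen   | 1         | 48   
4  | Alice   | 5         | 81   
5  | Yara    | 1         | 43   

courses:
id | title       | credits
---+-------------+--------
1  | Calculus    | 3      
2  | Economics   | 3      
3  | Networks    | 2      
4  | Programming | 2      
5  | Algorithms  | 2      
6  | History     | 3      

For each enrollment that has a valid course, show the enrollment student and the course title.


INNER JOIN keeps only enrollments rows whose course_id matches an id in courses. Walk through each enrollment:
  - enrollment 1 (Ivan): course_id=1 -> matches Calculus
  - enrollment 2 (Fiona): course_id=NULL, no match -> dropped
  - enrollment 3 (Karen): course_id=1 -> matches Calculus
  - enrollment 4 (Alice): course_id=5 -> matches Algorithms
  - enrollment 5 (Yara): course_id=1 -> matches Calculus
So 1 of 5 rows is dropped.

SQL:
SELECT a.student, b.title AS course
FROM enrollments a
INNER JOIN courses b ON a.course_id = b.id

Result:
student | course    
--------+-----------
Ivan    | Calculus  
Karen   | Calculus  
Alice   | Algorithms
Yara    | Calculus  


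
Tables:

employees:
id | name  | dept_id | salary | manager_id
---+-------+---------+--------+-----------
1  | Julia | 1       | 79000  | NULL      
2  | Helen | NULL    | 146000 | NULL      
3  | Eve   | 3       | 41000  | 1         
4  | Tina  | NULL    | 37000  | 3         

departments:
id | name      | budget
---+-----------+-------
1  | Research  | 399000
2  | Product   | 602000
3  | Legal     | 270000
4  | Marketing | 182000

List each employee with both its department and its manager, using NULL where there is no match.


Two LEFT JOINs from the same base table employees: one to departments via dept_id, one to employees itself via manager_id. Both are LEFT so every employee is preserved.
Match against departments:
  - employee 1 (Julia): dept_id=1 -> matches Research
  - employee 2 (Helen): dept_id=NULL, no match -> kept with NULL
  - employee 3 (Eve): dept_id=3 -> matches Legal
  - employee 4 (Tina): dept_id=NULL, no match -> kept with NULL
Match against employees (self):
  - employee 1 (Julia): manager_id=NULL -> NULL
  - employee 2 (Helen): manager_id=NULL -> NULL
  - employee 3 (Eve): manager_id=1 -> Julia
  - employee 4 (Tina): manager_id=3 -> Eve

SQL:
SELECT a.name, b.name AS department, c.name AS manager
FROM employees a
LEFT JOIN departments b ON a.dept_id = b.id
LEFT JOIN employees c ON a.manager_id = c.id

Result:
name  | department | manager
------+------------+--------
Julia | Research   | NULL   
Helen | NULL       | NULL   
Eve   | Legal      | Julia  
Tina  | NULL       | Eve    


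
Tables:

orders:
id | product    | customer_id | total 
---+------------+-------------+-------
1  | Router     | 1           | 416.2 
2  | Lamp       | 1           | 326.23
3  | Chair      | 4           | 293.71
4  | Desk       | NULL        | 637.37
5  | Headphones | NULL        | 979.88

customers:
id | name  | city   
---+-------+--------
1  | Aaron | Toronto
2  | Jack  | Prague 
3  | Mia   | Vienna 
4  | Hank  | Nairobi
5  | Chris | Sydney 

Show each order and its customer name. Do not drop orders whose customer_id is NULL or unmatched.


LEFT JOIN keeps every row from orders (the left table); where customer_id has no match in customers, the customer columns become NULL. Walk through each order:
  - order 1 (Router): customer_id=1 -> matches Aaron
  - order 2 (Lamp): customer_id=1 -> matches Aaron
  - order 3 (Chair): customer_id=4 -> matches Hank
  - order 4 (Desk): customer_id=NULL, no match -> kept with NULL
  - order 5 (Headphones): customer_id=NULL, no match -> kept with NULL
All 5 rows appear; 2 have NULL customer.

SQL:
SELECT a.product, b.name AS customer
FROM orders a
LEFT JOIN customers b ON a.customer_id = b.id

Result:
product    | customer
-----------+---------
Router     | Aaron   
Lamp       | Aaron   
Chair      | Hank    
Desk       | NULL    
Headphones | NULL    


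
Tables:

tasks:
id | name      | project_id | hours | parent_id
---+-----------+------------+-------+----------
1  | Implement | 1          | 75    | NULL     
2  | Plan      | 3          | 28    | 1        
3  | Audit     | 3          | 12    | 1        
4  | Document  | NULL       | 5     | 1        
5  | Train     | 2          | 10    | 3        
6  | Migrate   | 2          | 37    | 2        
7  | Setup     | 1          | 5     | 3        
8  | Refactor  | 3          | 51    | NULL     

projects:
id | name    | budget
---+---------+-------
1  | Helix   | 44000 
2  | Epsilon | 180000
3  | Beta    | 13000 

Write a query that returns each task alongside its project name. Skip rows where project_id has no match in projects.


INNER JOIN keeps only tasks rows whose project_id matches an id in projects. Walk through each task:
  - task 1 (Implement): project_id=1 -> matches Helix
  - task 2 (Plan): project_id=3 -> matches Beta
  - task 3 (Audit): project_id=3 -> matches Beta
  - task 4 (Document): project_id=NULL, no match -> dropped
  - task 5 (Train): project_id=2 -> matches Epsilon
  - task 6 (Migrate): project_id=2 -> matches Epsilon
  - task 7 (Setup): project_id=1 -> matches Helix
  - task 8 (Refactor): project_id=3 -> matches Beta
So 1 of 8 rows is dropped.

SQL:
SELECT a.name, b.name AS project
FROM tasks a
INNER JOIN projects b ON a.project_id = b.id

Result:
name      | project
----------+--------
Implement | Helix  
Plan      | Beta   
Audit     | Beta   
Train     | Epsilon
Migrate   | Epsilon
Setup     | Helix  
Refactor  | Beta   


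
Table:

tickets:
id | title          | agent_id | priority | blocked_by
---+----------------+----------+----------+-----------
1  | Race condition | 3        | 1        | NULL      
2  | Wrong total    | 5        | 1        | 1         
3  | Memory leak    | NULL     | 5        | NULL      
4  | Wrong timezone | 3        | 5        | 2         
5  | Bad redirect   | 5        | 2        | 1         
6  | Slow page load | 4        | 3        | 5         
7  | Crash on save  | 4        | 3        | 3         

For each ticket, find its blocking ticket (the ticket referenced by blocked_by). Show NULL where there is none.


This is a self-join: tickets is joined to a second copy of itself, matching each row's blocked_by to another row's id. Use LEFT JOIN so rows with blocked_by=NULL are kept.
  - ticket 1 (Race condition): blocked_by=NULL -> NULL
  - ticket 2 (Wrong total): blocked_by=1 -> Race condition
  - ticket 3 (Memory leak): blocked_by=NULL -> NULL
  - ticket 4 (Wrong timezone): blocked_by=2 -> Wrong total
  - ticket 5 (Bad redirect): blocked_by=1 -> Race condition
  - ticket 6 (Slow page load): blocked_by=5 -> Bad redirect
  - ticket 7 (Crash on save): blocked_by=3 -> Memory leak

SQL:
SELECT a.title AS item, b.title AS blocked_by
FROM tickets a
LEFT JOIN tickets b ON a.blocked_by = b.id

Result:
item           | blocked_by    
---------------+---------------
Race condition | NULL          
Wrong total    | Race condition
Memory leak    | NULL          
Wrong timezone | Wrong total   
Bad redirect   | Race condition
Slow page load | Bad redirect  
Crash on save  | Memory leak   


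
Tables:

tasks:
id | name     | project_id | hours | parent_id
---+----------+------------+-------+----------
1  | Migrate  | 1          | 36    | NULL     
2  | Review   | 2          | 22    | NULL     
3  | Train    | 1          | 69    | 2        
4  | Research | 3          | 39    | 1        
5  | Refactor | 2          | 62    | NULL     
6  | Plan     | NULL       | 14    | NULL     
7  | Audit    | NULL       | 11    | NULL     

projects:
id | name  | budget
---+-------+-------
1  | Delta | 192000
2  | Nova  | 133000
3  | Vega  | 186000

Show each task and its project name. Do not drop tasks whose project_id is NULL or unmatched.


LEFT JOIN keeps every row from tasks (the left table); where project_id has no match in projects, the project columns become NULL. Walk through each task:
  - task 1 (Migrate): project_id=1 -> matches Delta
  - task 2 (Review): project_id=2 -> matches Nova
  - task 3 (Train): project_id=1 -> matches Delta
  - task 4 (Research): project_id=3 -> matches Vega
  - task 5 (Refactor): project_id=2 -> matches Nova
  - task 6 (Plan): project_id=NULL, no match -> kept with NULL
  - task 7 (Audit): project_id=NULL, no match -> kept with NULL
All 7 rows appear; 2 have NULL project.

SQL:
SELECT a.name, b.name AS project
FROM tasks a
LEFT JOIN projects b ON a.project_id = b.id

Result:
name     | project
---------+--------
Migrate  | Delta  
Review   | Nova   
Train    | Delta  
Research | Vega   
Refactor | Nova   
Plan     | NULL   
Audit    | NULL   


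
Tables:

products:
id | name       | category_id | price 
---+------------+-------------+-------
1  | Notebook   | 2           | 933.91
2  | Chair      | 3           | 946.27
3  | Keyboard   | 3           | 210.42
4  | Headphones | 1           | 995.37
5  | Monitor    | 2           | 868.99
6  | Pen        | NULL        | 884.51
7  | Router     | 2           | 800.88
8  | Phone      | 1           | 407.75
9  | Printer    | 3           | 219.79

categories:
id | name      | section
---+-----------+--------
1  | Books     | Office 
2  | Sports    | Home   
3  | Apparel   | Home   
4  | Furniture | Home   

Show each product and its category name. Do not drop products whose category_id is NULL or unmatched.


LEFT JOIN keeps every row from products (the left table); where category_id has no match in categories, the category columns become NULL. Walk through each product:
  - product 1 (Notebook): category_id=2 -> matches Sports
  - product 2 (Chair): category_id=3 -> matches Apparel
  - product 3 (Keyboard): category_id=3 -> matches Apparel
  - product 4 (Headphones): category_id=1 -> matches Books
  - product 5 (Monitor): category_id=2 -> matches Sports
  - product 6 (Pen): category_id=NULL, no match -> kept with NULL
  - product 7 (Router): category_id=2 -> matches Sports
  - product 8 (Phone): category_id=1 -> matches Books
  - product 9 (Printer): category_id=3 -> matches Apparel
All 9 rows appear; 1 has NULL category.

SQL:
SELECT a.name, b.name AS category
FROM products a
LEFT JOIN categories b ON a.category_id = b.id

Result:
name       | category
-----------+---------
Notebook   | Sports  
Chair      | Apparel 
Keyboard   | Apparel 
Headphones | Books   
Monitor    | Sports  
Pen        | NULL    
Router     | Sports  
Phone      | Books   
Printer    | Apparel 
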